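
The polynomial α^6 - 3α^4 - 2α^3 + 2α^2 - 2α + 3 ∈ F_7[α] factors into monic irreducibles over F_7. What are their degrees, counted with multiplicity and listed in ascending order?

1, 1, 1, 3

Write h(α) = α^6 - 3α^4 - 2α^3 + 2α^2 - 2α + 3.
Linear factors from roots: (α - 2), (α + 3), (α + 1).
Complete factorization: h(α) = (α + 1)·(α + 3)·(α - 2)·(α^3 - 2α^2 - α + 3).
Factor degrees with multiplicity: 1 + 1 + 1 + 3 = 6.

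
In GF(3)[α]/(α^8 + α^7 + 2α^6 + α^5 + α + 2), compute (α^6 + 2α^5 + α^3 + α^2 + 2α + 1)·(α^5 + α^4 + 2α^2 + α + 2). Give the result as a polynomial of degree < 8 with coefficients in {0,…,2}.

Multiply in GF(3)[α]: (α^6 + 2α^5 + α^3 + α^2 + 2α + 1)·(α^5 + α^4 + 2α^2 + α + 2) = α^11 + 2α^9 + α^7 + α^6 + α^4 + α^3 + 2α + 2.
Reduce using α^8 ≡ 2α^7 + α^6 + 2α^5 + 2α + 1 (mod α^8 + α^7 + 2α^6 + α^5 + α + 2).
Reduced: α^2 + 2.

α^2 + 2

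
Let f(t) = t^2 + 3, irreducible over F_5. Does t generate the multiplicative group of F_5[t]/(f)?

No

|GF(5^2)^×| = 5^2 − 1 = 24. Prime factorization: 24 = 2^3·3.
f is primitive ⇔ t has order 24 in GF(5)[t]/(f), i.e. t^(24/q) ≠ 1 for each prime q | 24.
t^(12) mod f = 4.
t^(8) mod f = 1
Since t^(8) = 1, the order of t divides 8 < 24; not primitive.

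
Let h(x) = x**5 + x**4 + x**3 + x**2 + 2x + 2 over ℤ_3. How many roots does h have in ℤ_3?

1

Evaluate at each of the 3 elements of ℤ_3:
h(0) = 2; h(1) = 2; h(2) = 0 → root.
Roots: {2}.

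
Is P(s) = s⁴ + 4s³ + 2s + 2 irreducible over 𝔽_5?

Yes

Check for roots in 𝔽_5: P(0) = 2; P(1) = 4; P(2) = 4; P(3) = 2; P(4) = 2.
No roots, so no linear factors.
Degree-2 irreducible divisors: test the 10 monic irreducibles of degree 2 over GF(5).
None of them divide P (all give nonzero remainder).
No irreducible factor of degree ≤ 2 exists, so P is irreducible over GF(5).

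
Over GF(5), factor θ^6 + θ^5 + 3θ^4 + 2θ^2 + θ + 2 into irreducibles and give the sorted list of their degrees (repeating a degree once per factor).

1, 2, 3

Write h(θ) = θ^6 + θ^5 + 3θ^4 + 2θ^2 + θ + 2.
Roots in GF(5): h(0) = 2; h(1) = 0 → root; h(2) = 1; h(3) = 3; h(4) = 1.
Linear factors from roots: (θ + 4).
Complete factorization: h(θ) = (θ + 4)·(θ^2 + 3θ + 4)·(θ^3 + 4θ^2 + 4θ + 2).
Factor degrees with multiplicity: 1 + 2 + 3 = 6.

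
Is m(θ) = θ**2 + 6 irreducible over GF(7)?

No

Check for roots in GF(7): m(0) = 6; m(1) = 0 → root; m(2) = 3; m(3) = 1; m(4) = 1; m(5) = 3; m(6) = 0 → root.
m(1) = 0, so (θ − 1) divides m(θ); m is reducible.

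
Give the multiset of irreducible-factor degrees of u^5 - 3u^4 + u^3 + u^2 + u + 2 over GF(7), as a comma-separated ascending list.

Write h(u) = u^5 - 3u^4 + u^3 + u^2 + u + 2.
Linear factors from roots: (u - 2), (u + 2).
Complete factorization: h(u) = (u + 2)·(u - 2)·(u^3 - 3u^2 - 2u + 3).
Factor degrees with multiplicity: 1 + 1 + 3 = 5.

1, 1, 3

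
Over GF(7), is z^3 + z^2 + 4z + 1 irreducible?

Write f(z) = z^3 + z^2 + 4z + 1.
Check for roots in GF(7): f(0) = 1; f(1) = 0 → root; f(2) = 0 → root; f(3) = 0 → root; f(4) = 6; f(5) = 3; f(6) = 4.
f(1) = 0, so (z − 1) divides f(z); f is reducible.

No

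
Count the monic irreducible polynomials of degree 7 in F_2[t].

18

Gauss's count: N_{2}(7) = (1/7) Σ_{d|7} μ(7/d)·2^d.
Divisors of 7: 1, 7; μ(7/d) for each: -1, 1.
Σ = − 2^1 + 2^7 = 126.
N = 126/7 = 18.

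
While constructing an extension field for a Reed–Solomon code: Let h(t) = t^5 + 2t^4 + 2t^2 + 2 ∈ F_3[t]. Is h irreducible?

Yes

Check for roots in F_3: h(0) = 2; h(1) = 1; h(2) = 2.
No roots, so no linear factors.
Monic irreducibles of degree 2 over GF(3): t^2 + 1, t^2 + t + 2, t^2 + 2t + 2.
None of them divide h (all give nonzero remainder).
No irreducible factor of degree ≤ 2 exists, so h is irreducible over GF(3).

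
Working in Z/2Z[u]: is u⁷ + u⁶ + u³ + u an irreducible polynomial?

No

Write f(u) = u⁷ + u⁶ + u³ + u.
Check for roots in Z/2Z: f(0) = 0 → root; f(1) = 0 → root.
f(0) = 0, so (u) divides f(u); f is reducible.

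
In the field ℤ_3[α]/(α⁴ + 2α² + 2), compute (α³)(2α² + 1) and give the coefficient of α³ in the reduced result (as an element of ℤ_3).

Multiply in ℤ_3[α]: (α³)·(2α² + 1) = 2α⁵ + α³.
Reduce using α⁴ ≡ α² + 1 (mod α⁴ + 2α² + 2).
Reduced: 2α.

0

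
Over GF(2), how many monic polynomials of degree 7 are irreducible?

18

Gauss's count: N_{2}(7) = (1/7) Σ_{d|7} μ(7/d)·2^d.
Divisors of 7: 1, 7; μ(7/d) for each: -1, 1.
Σ = − 2^1 + 2^7 = 126.
N = 126/7 = 18.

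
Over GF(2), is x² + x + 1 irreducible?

Yes

Write P(x) = x² + x + 1.
Check for roots in GF(2): P(0) = 1; P(1) = 1.
No roots. A degree-2 polynomial over a field with no linear factor is irreducible.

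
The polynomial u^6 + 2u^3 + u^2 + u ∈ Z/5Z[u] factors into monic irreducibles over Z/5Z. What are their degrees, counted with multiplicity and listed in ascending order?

1, 1, 1, 1, 2

Write g(u) = u^6 + 2u^3 + u^2 + u.
Roots in Z/5Z: g(0) = 0 → root; g(1) = 0 → root; g(2) = 1; g(3) = 0 → root; g(4) = 4.
Linear factors from roots: (u), (u - 1), (u + 2).
Complete factorization: g(u) = (u)·(u + 2)·(u - 1)^2·(u^2 - 2).
Factor degrees with multiplicity: 1 + 1 + 1 + 1 + 2 = 6.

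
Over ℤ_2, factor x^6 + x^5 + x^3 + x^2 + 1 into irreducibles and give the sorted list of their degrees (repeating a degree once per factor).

Write f(x) = x^6 + x^5 + x^3 + x^2 + 1.
Roots in ℤ_2: f(0) = 1; f(1) = 1.
Complete factorization: f(x) = (x^6 + x^5 + x^3 + x^2 + 1).
Factor degrees with multiplicity: 6 = 6.

6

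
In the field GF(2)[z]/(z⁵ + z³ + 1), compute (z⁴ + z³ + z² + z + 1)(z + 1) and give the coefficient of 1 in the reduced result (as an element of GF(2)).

0

Multiply in GF(2)[z]: (z⁴ + z³ + z² + z + 1)·(z + 1) = z⁵ + 1.
Reduce using z⁵ ≡ z³ + 1 (mod z⁵ + z³ + 1).
Reduced: z³.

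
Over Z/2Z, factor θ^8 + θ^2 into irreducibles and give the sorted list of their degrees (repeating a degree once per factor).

1, 1, 1, 1, 2, 2

Write h(θ) = θ^8 + θ^2.
Roots in Z/2Z: h(0) = 0 → root; h(1) = 0 → root.
Linear factors from roots: (θ), (θ + 1).
Complete factorization: h(θ) = (θ)^2·(θ + 1)^2·(θ^2 + θ + 1)^2.
Factor degrees with multiplicity: 1 + 1 + 1 + 1 + 2 + 2 = 8.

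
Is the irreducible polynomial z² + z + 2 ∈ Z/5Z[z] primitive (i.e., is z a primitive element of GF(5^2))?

Yes

Write f(z) = z² + z + 2.
|GF(5^2)^×| = 5^2 − 1 = 24. Prime factorization: 24 = 2^3·3.
f is primitive ⇔ z has order 24 in GF(5)[z]/(f), i.e. z^(24/q) ≠ 1 for each prime q | 24.
z^(12) mod f = 4.
z^(8) mod f = 3z + 1.
None equal 1, so z has full order 24; f is primitive.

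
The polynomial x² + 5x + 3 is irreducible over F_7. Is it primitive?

Write f(x) = x² + 5x + 3.
|GF(7^2)^×| = 7^2 − 1 = 48. Prime factorization: 48 = 2^4·3.
f is primitive ⇔ x has order 48 in GF(7)[x]/(f), i.e. x^(48/q) ≠ 1 for each prime q | 48.
x^(24) mod f = 6.
x^(16) mod f = 2.
None equal 1, so x has full order 48; f is primitive.

Yes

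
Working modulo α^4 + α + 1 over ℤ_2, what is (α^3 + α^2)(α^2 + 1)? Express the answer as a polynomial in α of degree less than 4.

α^3 + 1

Multiply in ℤ_2[α]: (α^3 + α^2)·(α^2 + 1) = α^5 + α^4 + α^3 + α^2.
Reduce using α^4 ≡ α + 1 (mod α^4 + α + 1).
Reduced: α^3 + 1.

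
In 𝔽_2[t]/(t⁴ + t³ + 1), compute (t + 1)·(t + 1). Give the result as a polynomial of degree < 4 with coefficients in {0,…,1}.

t^2 + 1

Multiply in 𝔽_2[t]: (t + 1)·(t + 1) = t² + 1.
Reduced: t² + 1.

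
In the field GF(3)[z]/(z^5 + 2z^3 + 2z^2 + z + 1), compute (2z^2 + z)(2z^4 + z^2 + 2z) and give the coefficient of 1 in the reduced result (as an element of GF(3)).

Multiply in GF(3)[z]: (2z^2 + z)·(2z^4 + z^2 + 2z) = z^6 + 2z^5 + 2z^4 + 2z^3 + 2z^2.
Reduce using z^5 ≡ z^3 + z^2 + 2z + 2 (mod z^5 + 2z^3 + 2z^2 + z + 1).
Reduced: 2z^3 + 1.

1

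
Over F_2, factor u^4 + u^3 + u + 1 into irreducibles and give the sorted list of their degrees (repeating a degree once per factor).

1, 1, 2

Write f(u) = u^4 + u^3 + u + 1.
Roots in F_2: f(0) = 1; f(1) = 0 → root.
Linear factors from roots: (u + 1).
Complete factorization: f(u) = (u + 1)^2·(u^2 + u + 1).
Factor degrees with multiplicity: 1 + 1 + 2 = 4.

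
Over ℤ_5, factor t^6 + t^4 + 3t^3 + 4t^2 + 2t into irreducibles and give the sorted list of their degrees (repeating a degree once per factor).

1, 2, 3

Write g(t) = t^6 + t^4 + 3t^3 + 4t^2 + 2t.
Roots in ℤ_5: g(0) = 0 → root; g(1) = 1; g(2) = 4; g(3) = 3; g(4) = 1.
Linear factors from roots: (t).
Complete factorization: g(t) = (t)·(t^2 + 4t + 2)·(t^3 + t^2 + 1).
Factor degrees with multiplicity: 1 + 2 + 3 = 6.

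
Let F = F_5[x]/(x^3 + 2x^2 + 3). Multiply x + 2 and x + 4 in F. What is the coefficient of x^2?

Multiply in F_5[x]: (x + 2)·(x + 4) = x^2 + x + 3.
Reduced: x^2 + x + 3.

1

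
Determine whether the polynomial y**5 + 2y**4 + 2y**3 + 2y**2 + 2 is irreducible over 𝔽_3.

No

Write g(y) = y**5 + 2y**4 + 2y**3 + 2y**2 + 2.
Check for roots in 𝔽_3: g(0) = 2; g(1) = 0 → root; g(2) = 0 → root.
g(1) = 0, so (y − 1) divides g(y); g is reducible.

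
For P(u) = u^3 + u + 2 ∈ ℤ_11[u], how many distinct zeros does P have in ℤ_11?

3

Evaluate at each of the 11 elements of ℤ_11:
P(0) = 2; P(1) = 4; P(2) = 1; P(3) = 10; P(4) = 4; P(5) = 0 → root; P(6) = 4; P(7) = 0 → root; P(8) = 5; P(9) = 3; P(10) = 0 → root.
Roots: {5, 7, 10}.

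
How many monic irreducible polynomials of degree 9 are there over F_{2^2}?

Gauss's count: N_{4}(9) = (1/9) Σ_{d|9} μ(9/d)·4^d.
Divisors of 9: 1, 3, 9; μ(9/d) for each: 0, -1, 1.
Σ = − 4^3 + 4^9 = 262080.
N = 262080/9 = 29120.

29120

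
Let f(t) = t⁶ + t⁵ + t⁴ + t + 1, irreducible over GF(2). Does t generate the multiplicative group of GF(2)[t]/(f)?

|GF(2^6)^×| = 2^6 − 1 = 63. Prime factorization: 63 = 3^2·7.
f is primitive ⇔ t has order 63 in GF(2)[t]/(f), i.e. t^(63/q) ≠ 1 for each prime q | 63.
t^(21) mod f = t⁴ + t³ + 1.
t^(9) mod f = t⁵ + t² + t + 1.
None equal 1, so t has full order 63; f is primitive.

Yes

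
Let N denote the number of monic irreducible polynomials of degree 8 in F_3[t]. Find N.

The number of monic irreducibles of degree 8 over GF(3) is (1/8)·Σ_{d∣8} μ(8/d) 3^d.
Divisors of 8: 1, 2, 4, 8; μ(8/d) for each: 0, 0, -1, 1.
Σ = − 3^4 + 3^8 = 6480.
N = 6480/8 = 810.

810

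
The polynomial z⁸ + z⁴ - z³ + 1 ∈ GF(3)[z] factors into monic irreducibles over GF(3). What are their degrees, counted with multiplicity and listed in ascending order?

Write g(z) = z⁸ + z⁴ - z³ + 1.
Roots in GF(3): g(0) = 1; g(1) = 2; g(2) = 1.
Complete factorization: g(z) = (z⁸ + z⁴ - z³ + 1).
Factor degrees with multiplicity: 8 = 8.

8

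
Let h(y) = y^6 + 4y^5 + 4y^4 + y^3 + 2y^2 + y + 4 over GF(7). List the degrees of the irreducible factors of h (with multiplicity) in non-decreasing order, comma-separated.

Complete factorization: h(y) = (y^6 + 4y^5 + 4y^4 + y^3 + 2y^2 + y + 4).
Factor degrees with multiplicity: 6 = 6.

6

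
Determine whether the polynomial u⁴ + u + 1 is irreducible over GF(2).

Write f(u) = u⁴ + u + 1.
Check for roots in GF(2): f(0) = 1; f(1) = 1.
No roots, so no linear factors.
Monic irreducibles of degree 2 over GF(2): u² + u + 1.
None of them divide f (all give nonzero remainder).
No irreducible factor of degree ≤ 2 exists, so f is irreducible over GF(2).

Yes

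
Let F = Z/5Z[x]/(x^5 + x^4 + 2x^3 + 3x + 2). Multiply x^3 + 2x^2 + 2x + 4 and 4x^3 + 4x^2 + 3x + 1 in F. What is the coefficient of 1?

3

Multiply in Z/5Z[x]: (x^3 + 2x^2 + 2x + 4)·(4x^3 + 4x^2 + 3x + 1) = 4x^6 + 2x^5 + 4x^4 + x^3 + 4x^2 + 4x + 4.
Reduce using x^5 ≡ 4x^4 + 3x^3 + 2x + 3 (mod x^5 + x^4 + 2x^3 + 3x + 2).
Reduced: 3x^4 + 2x^2 + 2x + 3.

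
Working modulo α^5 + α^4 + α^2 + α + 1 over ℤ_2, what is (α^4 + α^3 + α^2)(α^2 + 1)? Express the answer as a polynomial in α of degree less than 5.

Multiply in ℤ_2[α]: (α^4 + α^3 + α^2)·(α^2 + 1) = α^6 + α^5 + α^3 + α^2.
Reduce using α^5 ≡ α^4 + α^2 + α + 1 (mod α^5 + α^4 + α^2 + α + 1).
Reduced: α.

α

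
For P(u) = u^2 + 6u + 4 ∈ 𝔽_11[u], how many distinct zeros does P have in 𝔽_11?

Evaluate at each of the 11 elements of 𝔽_11:
P(0) = 4; P(1) = 0 → root; P(2) = 9; P(3) = 9; P(4) = 0 → root; P(5) = 4; P(6) = 10; P(7) = 7; P(8) = 6; P(9) = 7; P(10) = 10.
Roots: {1, 4}.

2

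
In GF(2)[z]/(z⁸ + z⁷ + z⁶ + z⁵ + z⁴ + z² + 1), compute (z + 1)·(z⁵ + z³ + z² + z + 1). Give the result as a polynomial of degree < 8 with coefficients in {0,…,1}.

z^6 + z^5 + z^4 + 1

Multiply in GF(2)[z]: (z + 1)·(z⁵ + z³ + z² + z + 1) = z⁶ + z⁵ + z⁴ + 1.
Reduced: z⁶ + z⁵ + z⁴ + 1.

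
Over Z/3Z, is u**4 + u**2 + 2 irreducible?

Yes

Write P(u) = u**4 + u**2 + 2.
Check for roots in Z/3Z: P(0) = 2; P(1) = 1; P(2) = 1.
No roots, so no linear factors.
Monic irreducibles of degree 2 over GF(3): u**2 + 1, u**2 + u + 2, u**2 + 2u + 2.
None of them divide P (all give nonzero remainder).
No irreducible factor of degree ≤ 2 exists, so P is irreducible over GF(3).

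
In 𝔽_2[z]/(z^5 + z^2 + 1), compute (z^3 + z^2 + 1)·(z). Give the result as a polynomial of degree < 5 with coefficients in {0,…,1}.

z^4 + z^3 + z

Multiply in 𝔽_2[z]: (z^3 + z^2 + 1)·(z) = z^4 + z^3 + z.
Reduced: z^4 + z^3 + z.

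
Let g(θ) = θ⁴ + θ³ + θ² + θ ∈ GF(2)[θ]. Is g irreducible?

Check for roots in GF(2): g(0) = 0 → root; g(1) = 0 → root.
g(0) = 0, so (θ) divides g(θ); g is reducible.

No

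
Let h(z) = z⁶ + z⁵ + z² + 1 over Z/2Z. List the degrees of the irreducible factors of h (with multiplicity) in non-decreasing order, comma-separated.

Roots in Z/2Z: h(0) = 1; h(1) = 0 → root.
Linear factors from roots: (z + 1).
Complete factorization: h(z) = (z + 1)·(z² + z + 1)·(z³ + z² + 1).
Factor degrees with multiplicity: 1 + 2 + 3 = 6.

1, 2, 3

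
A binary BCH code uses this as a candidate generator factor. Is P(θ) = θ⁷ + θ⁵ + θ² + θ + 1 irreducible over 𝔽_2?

Yes

Check for roots in 𝔽_2: P(0) = 1; P(1) = 1.
No roots, so no linear factors.
Monic irreducibles of degree 2 over GF(2): θ² + θ + 1.
None of them divide P (all give nonzero remainder).
Monic irreducibles of degree 3 over GF(2): θ³ + θ + 1, θ³ + θ² + 1.
None of them divide P (all give nonzero remainder).
No irreducible factor of degree ≤ 3 exists, so P is irreducible over GF(2).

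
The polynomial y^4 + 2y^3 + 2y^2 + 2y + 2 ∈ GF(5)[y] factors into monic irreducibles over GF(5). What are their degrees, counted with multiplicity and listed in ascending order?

4

Write g(y) = y^4 + 2y^3 + 2y^2 + 2y + 2.
Roots in GF(5): g(0) = 2; g(1) = 4; g(2) = 1; g(3) = 1; g(4) = 1.
Complete factorization: g(y) = (y^4 + 2y^3 + 2y^2 + 2y + 2).
Factor degrees with multiplicity: 4 = 4.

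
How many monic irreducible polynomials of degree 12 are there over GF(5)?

By the necklace-counting formula, N_5(12) = (1/12) Σ_{d|12} μ(12/d)·5^d.
Divisors of 12: 1, 2, 3, 4, 6, 12; μ(12/d) for each: 0, 1, 0, -1, -1, 1.
Σ = 5^2 − 5^4 − 5^6 + 5^12 = 244124400.
N = 244124400/12 = 20343700.

20343700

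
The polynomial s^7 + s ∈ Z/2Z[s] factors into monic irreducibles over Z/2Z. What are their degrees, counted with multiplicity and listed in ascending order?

1, 1, 1, 2, 2

Write f(s) = s^7 + s.
Roots in Z/2Z: f(0) = 0 → root; f(1) = 0 → root.
Linear factors from roots: (s), (s + 1).
Complete factorization: f(s) = (s)·(s + 1)^2·(s^2 + s + 1)^2.
Factor degrees with multiplicity: 1 + 1 + 1 + 2 + 2 = 7.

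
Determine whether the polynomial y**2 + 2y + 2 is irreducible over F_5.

No

Write m(y) = y**2 + 2y + 2.
Check for roots in F_5: m(0) = 2; m(1) = 0 → root; m(2) = 0 → root; m(3) = 2; m(4) = 1.
m(1) = 0, so (y − 1) divides m(y); m is reducible.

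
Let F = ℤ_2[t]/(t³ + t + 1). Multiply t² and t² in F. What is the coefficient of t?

Multiply in ℤ_2[t]: (t²)·(t²) = t⁴.
Reduce using t³ ≡ t + 1 (mod t³ + t + 1).
Reduced: t² + t.

1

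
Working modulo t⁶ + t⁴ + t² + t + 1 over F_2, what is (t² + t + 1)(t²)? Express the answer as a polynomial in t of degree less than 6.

Multiply in F_2[t]: (t² + t + 1)·(t²) = t⁴ + t³ + t².
Reduced: t⁴ + t³ + t².

t^4 + t^3 + t^2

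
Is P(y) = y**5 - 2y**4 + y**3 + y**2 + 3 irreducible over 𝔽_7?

No

Check for roots in 𝔽_7: P(0) = 3; P(1) = 4; P(2) = 1; P(3) = 1; P(4) = 0 → root; P(5) = 5; P(6) = 0 → root.
P(4) = 0, so (y − 4) divides P(y); P is reducible.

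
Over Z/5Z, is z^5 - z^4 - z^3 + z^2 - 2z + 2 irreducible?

No

Write m(z) = z^5 - z^4 - z^3 + z^2 - 2z + 2.
Check for roots in Z/5Z: m(0) = 2; m(1) = 0 → root; m(2) = 0 → root; m(3) = 0 → root; m(4) = 4.
m(1) = 0, so (z − 1) divides m(z); m is reducible.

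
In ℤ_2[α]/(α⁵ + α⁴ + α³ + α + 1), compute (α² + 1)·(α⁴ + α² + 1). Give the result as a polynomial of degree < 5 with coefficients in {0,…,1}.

Multiply in ℤ_2[α]: (α² + 1)·(α⁴ + α² + 1) = α⁶ + 1.
Reduce using α⁵ ≡ α⁴ + α³ + α + 1 (mod α⁵ + α⁴ + α³ + α + 1).
Reduced: α³ + α².

α^3 + α^2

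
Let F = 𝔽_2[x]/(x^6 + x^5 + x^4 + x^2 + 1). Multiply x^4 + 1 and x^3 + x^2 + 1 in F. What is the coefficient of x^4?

Multiply in 𝔽_2[x]: (x^4 + 1)·(x^3 + x^2 + 1) = x^7 + x^6 + x^4 + x^3 + x^2 + 1.
Reduce using x^6 ≡ x^5 + x^4 + x^2 + 1 (mod x^6 + x^5 + x^4 + x^2 + 1).
Reduced: x^5 + x^4 + x^2 + x + 1.

1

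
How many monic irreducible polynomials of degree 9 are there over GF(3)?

By the necklace-counting formula, N_3(9) = (1/9) Σ_{d|9} μ(9/d)·3^d.
Divisors of 9: 1, 3, 9; μ(9/d) for each: 0, -1, 1.
Σ = − 3^3 + 3^9 = 19656.
N = 19656/9 = 2184.

2184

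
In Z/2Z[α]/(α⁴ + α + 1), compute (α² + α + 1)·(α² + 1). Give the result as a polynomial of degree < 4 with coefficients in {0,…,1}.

Multiply in Z/2Z[α]: (α² + α + 1)·(α² + 1) = α⁴ + α³ + α + 1.
Reduce using α⁴ ≡ α + 1 (mod α⁴ + α + 1).
Reduced: α³.

α^3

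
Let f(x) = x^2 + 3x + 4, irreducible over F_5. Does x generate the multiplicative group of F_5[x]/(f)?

No

|GF(5^2)^×| = 5^2 − 1 = 24. Prime factorization: 24 = 2^3·3.
f is primitive ⇔ x has order 24 in GF(5)[x]/(f), i.e. x^(24/q) ≠ 1 for each prime q | 24.
x^(12) mod f = 1
x^(8) mod f = 3x + 4.
Since x^(12) = 1, the order of x divides 12 < 24; not primitive.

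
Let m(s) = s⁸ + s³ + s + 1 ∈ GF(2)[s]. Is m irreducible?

Check for roots in GF(2): m(0) = 1; m(1) = 0 → root.
m(1) = 0, so (s − 1) divides m(s); m is reducible.

No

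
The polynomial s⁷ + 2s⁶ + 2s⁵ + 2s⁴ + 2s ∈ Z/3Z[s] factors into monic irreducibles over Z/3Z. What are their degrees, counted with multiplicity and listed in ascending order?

1, 1, 1, 2, 2

Write f(s) = s⁷ + 2s⁶ + 2s⁵ + 2s⁴ + 2s.
Roots in Z/3Z: f(0) = 0 → root; f(1) = 0 → root; f(2) = 2.
Linear factors from roots: (s), (s + 2).
Complete factorization: f(s) = (s)·(s + 2)^2·(s² + 1)·(s² + s + 2).
Factor degrees with multiplicity: 1 + 1 + 1 + 2 + 2 = 7.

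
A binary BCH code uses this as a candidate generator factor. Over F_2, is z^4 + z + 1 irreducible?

Write g(z) = z^4 + z + 1.
Check for roots in F_2: g(0) = 1; g(1) = 1.
No roots, so no linear factors.
Monic irreducibles of degree 2 over GF(2): z^2 + z + 1.
None of them divide g (all give nonzero remainder).
No irreducible factor of degree ≤ 2 exists, so g is irreducible over GF(2).

Yes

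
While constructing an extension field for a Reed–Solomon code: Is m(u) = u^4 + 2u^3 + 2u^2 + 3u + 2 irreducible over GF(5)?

Check for roots in GF(5): m(0) = 2; m(1) = 0 → root; m(2) = 3; m(3) = 4; m(4) = 0 → root.
m(1) = 0, so (u − 1) divides m(u); m is reducible.

No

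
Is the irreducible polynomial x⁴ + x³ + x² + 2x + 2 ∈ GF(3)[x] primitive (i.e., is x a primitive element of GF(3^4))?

Yes

Write f(x) = x⁴ + x³ + x² + 2x + 2.
|GF(3^4)^×| = 3^4 − 1 = 80. Prime factorization: 80 = 2^4·5.
f is primitive ⇔ x has order 80 in GF(3)[x]/(f), i.e. x^(80/q) ≠ 1 for each prime q | 80.
x^(40) mod f = 2.
x^(16) mod f = 2x³ + 1.
None equal 1, so x has full order 80; f is primitive.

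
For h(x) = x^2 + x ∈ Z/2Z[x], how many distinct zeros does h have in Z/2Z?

Evaluate at each of the 2 elements of Z/2Z:
h(0) = 0 → root; h(1) = 0 → root.
Roots: {0, 1}.

2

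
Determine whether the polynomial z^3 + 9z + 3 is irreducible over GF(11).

Write m(z) = z^3 + 9z + 3.
Check each element of GF(11) for a root: m(0)=3, m(1)=2, m(2)=7, m(3)=2, m(4)=4, m(5)=8, m(6)=9, m(7)=2, m(8)=4, m(9)=10, m(10)=4.
No roots. A degree-3 polynomial over a field with no linear factor is irreducible.

Yes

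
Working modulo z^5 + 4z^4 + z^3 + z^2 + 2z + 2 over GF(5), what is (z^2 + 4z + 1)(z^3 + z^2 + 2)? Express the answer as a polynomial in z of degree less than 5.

z^4 + 4z^3 + 2z^2 + z

Multiply in GF(5)[z]: (z^2 + 4z + 1)·(z^3 + z^2 + 2) = z^5 + 3z^2 + 3z + 2.
Reduce using z^5 ≡ z^4 + 4z^3 + 4z^2 + 3z + 3 (mod z^5 + 4z^4 + z^3 + z^2 + 2z + 2).
Reduced: z^4 + 4z^3 + 2z^2 + z.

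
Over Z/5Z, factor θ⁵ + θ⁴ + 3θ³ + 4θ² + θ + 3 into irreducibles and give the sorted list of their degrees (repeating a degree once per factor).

2, 3

Write f(θ) = θ⁵ + θ⁴ + 3θ³ + 4θ² + θ + 3.
Roots in Z/5Z: f(0) = 3; f(1) = 3; f(2) = 3; f(3) = 2; f(4) = 3.
Complete factorization: f(θ) = (θ² + 3θ + 4)·(θ³ + 3θ² + 2).
Factor degrees with multiplicity: 2 + 3 = 5.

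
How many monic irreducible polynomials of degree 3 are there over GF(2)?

x^(2^3) − x is the product of all monic irreducibles of degree dividing 3; Möbius inversion gives N = (1/3) Σ μ(3/d)·2^d.
Divisors of 3: 1, 3; μ(3/d) for each: -1, 1.
Σ = − 2^1 + 2^3 = 6.
N = 6/3 = 2.

2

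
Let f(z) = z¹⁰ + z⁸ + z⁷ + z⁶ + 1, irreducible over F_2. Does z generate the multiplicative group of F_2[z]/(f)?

|GF(2^10)^×| = 2^10 − 1 = 1023. Prime factorization: 1023 = 3·11·31.
f is primitive ⇔ z has order 1023 in GF(2)[z]/(f), i.e. z^(1023/q) ≠ 1 for each prime q | 1023.
z^(341) mod f = 1
z^(93) mod f = z⁵ + z⁴ + 1.
z^(33) mod f = z⁹ + z⁷ + z⁶ + z³ + z² + z.
Since z^(341) = 1, the order of z divides 341 < 1023; not primitive.

No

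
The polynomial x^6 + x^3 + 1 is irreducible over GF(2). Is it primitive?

No

Write f(x) = x^6 + x^3 + 1.
|GF(2^6)^×| = 2^6 − 1 = 63. Prime factorization: 63 = 3^2·7.
f is primitive ⇔ x has order 63 in GF(2)[x]/(f), i.e. x^(63/q) ≠ 1 for each prime q | 63.
x^(21) mod f = x^3.
x^(9) mod f = 1
Since x^(9) = 1, the order of x divides 9 < 63; not primitive.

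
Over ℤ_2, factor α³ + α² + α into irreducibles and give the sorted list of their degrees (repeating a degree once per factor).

1, 2

Write f(α) = α³ + α² + α.
Roots in ℤ_2: f(0) = 0 → root; f(1) = 1.
Linear factors from roots: (α).
Complete factorization: f(α) = (α)·(α² + α + 1).
Factor degrees with multiplicity: 1 + 2 = 3.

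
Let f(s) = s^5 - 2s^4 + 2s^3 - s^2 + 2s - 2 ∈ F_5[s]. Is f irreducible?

Check for roots in F_5: f(0) = 3; f(1) = 0 → root; f(2) = 4; f(3) = 0 → root; f(4) = 0 → root.
f(1) = 0, so (s − 1) divides f(s); f is reducible.

No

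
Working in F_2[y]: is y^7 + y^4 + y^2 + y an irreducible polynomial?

No

Write f(y) = y^7 + y^4 + y^2 + y.
Check for roots in F_2: f(0) = 0 → root; f(1) = 0 → root.
f(0) = 0, so (y) divides f(y); f is reducible.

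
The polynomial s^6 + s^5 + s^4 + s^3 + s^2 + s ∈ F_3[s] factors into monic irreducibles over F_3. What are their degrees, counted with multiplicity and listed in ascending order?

1, 1, 1, 1, 1, 1

Write g(s) = s^6 + s^5 + s^4 + s^3 + s^2 + s.
Roots in F_3: g(0) = 0 → root; g(1) = 0 → root; g(2) = 0 → root.
Linear factors from roots: (s), (s - 1), (s + 1).
Complete factorization: g(s) = (s)·(s - 1)^2·(s + 1)^3.
Factor degrees with multiplicity: 1 + 1 + 1 + 1 + 1 + 1 = 6.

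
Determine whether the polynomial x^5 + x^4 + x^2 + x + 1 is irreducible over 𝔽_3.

Yes

Write P(x) = x^5 + x^4 + x^2 + x + 1.
Check for roots in 𝔽_3: P(0) = 1; P(1) = 2; P(2) = 1.
No roots, so no linear factors.
Monic irreducibles of degree 2 over GF(3): x^2 + 1, x^2 + x - 1, x^2 - x - 1.
None of them divide P (all give nonzero remainder).
No irreducible factor of degree ≤ 2 exists, so P is irreducible over GF(3).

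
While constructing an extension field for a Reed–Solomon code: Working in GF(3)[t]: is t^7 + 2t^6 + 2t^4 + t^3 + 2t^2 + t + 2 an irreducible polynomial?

Write f(t) = t^7 + 2t^6 + 2t^4 + t^3 + 2t^2 + t + 2.
Check for roots in GF(3): f(0) = 2; f(1) = 2; f(2) = 2.
No roots, so no linear factors.
Monic irreducibles of degree 2 over GF(3): t^2 + 1, t^2 + t + 2, t^2 + 2t + 2.
None of them divide f (all give nonzero remainder).
Degree-3 irreducible divisors: test the 8 monic irreducibles of degree 3 over GF(3).
None of them divide f (all give nonzero remainder).
No irreducible factor of degree ≤ 3 exists, so f is irreducible over GF(3).

Yes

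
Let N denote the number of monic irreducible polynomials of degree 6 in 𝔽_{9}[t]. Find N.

The number of monic irreducibles of degree 6 over GF(9) is (1/6)·Σ_{d∣6} μ(6/d) 9^d.
Divisors of 6: 1, 2, 3, 6; μ(6/d) for each: 1, -1, -1, 1.
Σ = 9^1 − 9^2 − 9^3 + 9^6 = 530640.
N = 530640/6 = 88440.

88440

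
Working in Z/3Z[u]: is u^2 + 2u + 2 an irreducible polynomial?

Write h(u) = u^2 + 2u + 2.
Check for roots in Z/3Z: h(0) = 2; h(1) = 2; h(2) = 1.
No roots. A degree-2 polynomial over a field with no linear factor is irreducible.

Yes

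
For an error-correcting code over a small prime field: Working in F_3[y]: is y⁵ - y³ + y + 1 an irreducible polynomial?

Write m(y) = y⁵ - y³ + y + 1.
Check for roots in F_3: m(0) = 1; m(1) = 2; m(2) = 0 → root.
m(2) = 0, so (y − 2) divides m(y); m is reducible.

No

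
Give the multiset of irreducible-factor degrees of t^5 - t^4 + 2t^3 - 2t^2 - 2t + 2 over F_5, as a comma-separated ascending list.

Write g(t) = t^5 - t^4 + 2t^3 - 2t^2 - 2t + 2.
Roots in F_5: g(0) = 2; g(1) = 0 → root; g(2) = 2; g(3) = 4; g(4) = 3.
Linear factors from roots: (t - 1).
Complete factorization: g(t) = (t - 1)·(t^4 + 2t^2 - 2).
Factor degrees with multiplicity: 1 + 4 = 5.

1, 4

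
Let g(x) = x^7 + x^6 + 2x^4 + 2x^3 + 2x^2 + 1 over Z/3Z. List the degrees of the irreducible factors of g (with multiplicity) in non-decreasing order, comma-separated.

1, 1, 2, 3

Roots in Z/3Z: g(0) = 1; g(1) = 0 → root; g(2) = 0 → root.
Linear factors from roots: (x + 2), (x + 1).
Complete factorization: g(x) = (x + 1)·(x + 2)·(x^2 + 1)·(x^3 + x^2 + 2).
Factor degrees with multiplicity: 1 + 1 + 2 + 3 = 7.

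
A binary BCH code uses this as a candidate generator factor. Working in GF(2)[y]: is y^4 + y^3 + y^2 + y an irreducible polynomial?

Write P(y) = y^4 + y^3 + y^2 + y.
Check for roots in GF(2): P(0) = 0 → root; P(1) = 0 → root.
P(0) = 0, so (y) divides P(y); P is reducible.

No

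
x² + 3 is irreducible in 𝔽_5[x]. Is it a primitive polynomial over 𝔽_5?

Write f(x) = x² + 3.
|GF(5^2)^×| = 5^2 − 1 = 24. Prime factorization: 24 = 2^3·3.
f is primitive ⇔ x has order 24 in GF(5)[x]/(f), i.e. x^(24/q) ≠ 1 for each prime q | 24.
x^(12) mod f = 4.
x^(8) mod f = 1
Since x^(8) = 1, the order of x divides 8 < 24; not primitive.

No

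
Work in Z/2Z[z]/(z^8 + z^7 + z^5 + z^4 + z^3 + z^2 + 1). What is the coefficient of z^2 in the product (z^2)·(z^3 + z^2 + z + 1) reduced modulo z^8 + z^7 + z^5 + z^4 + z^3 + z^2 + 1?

Multiply in Z/2Z[z]: (z^2)·(z^3 + z^2 + z + 1) = z^5 + z^4 + z^3 + z^2.
Reduced: z^5 + z^4 + z^3 + z^2.

1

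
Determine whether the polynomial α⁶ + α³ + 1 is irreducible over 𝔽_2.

Yes

Write f(α) = α⁶ + α³ + 1.
Check for roots in 𝔽_2: f(0) = 1; f(1) = 1.
No roots, so no linear factors.
Monic irreducibles of degree 2 over GF(2): α² + α + 1.
None of them divide f (all give nonzero remainder).
Monic irreducibles of degree 3 over GF(2): α³ + α + 1, α³ + α² + 1.
None of them divide f (all give nonzero remainder).
No irreducible factor of degree ≤ 3 exists, so f is irreducible over GF(2).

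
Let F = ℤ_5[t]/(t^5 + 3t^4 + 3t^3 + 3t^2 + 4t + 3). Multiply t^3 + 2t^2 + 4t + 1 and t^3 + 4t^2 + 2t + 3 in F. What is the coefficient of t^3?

Multiply in ℤ_5[t]: (t^3 + 2t^2 + 4t + 1)·(t^3 + 4t^2 + 2t + 3) = t^6 + t^5 + 4t^4 + 4t^3 + 3t^2 + 4t + 3.
Reduce using t^5 ≡ 2t^4 + 2t^3 + 2t^2 + t + 2 (mod t^5 + 3t^4 + 3t^3 + 3t^2 + 4t + 3).
Reduced: 2t^4 + 2t^3 + 4t + 4.

2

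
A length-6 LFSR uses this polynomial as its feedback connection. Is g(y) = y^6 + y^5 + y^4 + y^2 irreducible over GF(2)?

Check for roots in GF(2): g(0) = 0 → root; g(1) = 0 → root.
g(0) = 0, so (y) divides g(y); g is reducible.

No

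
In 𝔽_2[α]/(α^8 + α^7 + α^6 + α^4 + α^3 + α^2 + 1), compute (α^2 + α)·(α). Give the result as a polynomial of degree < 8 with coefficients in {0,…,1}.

Multiply in 𝔽_2[α]: (α^2 + α)·(α) = α^3 + α^2.
Reduced: α^3 + α^2.

α^3 + α^2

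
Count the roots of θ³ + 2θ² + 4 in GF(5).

Write f(θ) = θ³ + 2θ² + 4.
Evaluate at each of the 5 elements of GF(5):
f(0) = 4; f(1) = 2; f(2) = 0 → root; f(3) = 4; f(4) = 0 → root.
Roots: {2, 4}.

2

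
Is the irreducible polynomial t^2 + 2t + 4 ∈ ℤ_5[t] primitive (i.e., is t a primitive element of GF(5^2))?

Write f(t) = t^2 + 2t + 4.
|GF(5^2)^×| = 5^2 − 1 = 24. Prime factorization: 24 = 2^3·3.
f is primitive ⇔ t has order 24 in GF(5)[t]/(f), i.e. t^(24/q) ≠ 1 for each prime q | 24.
t^(12) mod f = 1
t^(8) mod f = 2t + 4.
Since t^(12) = 1, the order of t divides 12 < 24; not primitive.

No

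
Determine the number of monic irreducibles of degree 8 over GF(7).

720300

By the necklace-counting formula, N_7(8) = (1/8) Σ_{d|8} μ(8/d)·7^d.
Divisors of 8: 1, 2, 4, 8; μ(8/d) for each: 0, 0, -1, 1.
Σ = − 7^4 + 7^8 = 5762400.
N = 5762400/8 = 720300.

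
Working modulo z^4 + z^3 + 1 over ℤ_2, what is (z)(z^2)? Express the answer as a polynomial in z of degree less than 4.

Multiply in ℤ_2[z]: (z)·(z^2) = z^3.
Reduced: z^3.

z^3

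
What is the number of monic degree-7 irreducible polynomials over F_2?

18

x^(2^7) − x is the product of all monic irreducibles of degree dividing 7; Möbius inversion gives N = (1/7) Σ μ(7/d)·2^d.
Divisors of 7: 1, 7; μ(7/d) for each: -1, 1.
Σ = − 2^1 + 2^7 = 126.
N = 126/7 = 18.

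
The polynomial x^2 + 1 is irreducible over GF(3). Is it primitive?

No

Write f(x) = x^2 + 1.
|GF(3^2)^×| = 3^2 − 1 = 8. Prime factorization: 8 = 2^3.
f is primitive ⇔ x has order 8 in GF(3)[x]/(f), i.e. x^(8/q) ≠ 1 for each prime q | 8.
x^(4) mod f = 1
Since x^(4) = 1, the order of x divides 4 < 8; not primitive.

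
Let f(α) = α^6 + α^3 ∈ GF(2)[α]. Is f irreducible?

Check for roots in GF(2): f(0) = 0 → root; f(1) = 0 → root.
f(0) = 0, so (α) divides f(α); f is reducible.

No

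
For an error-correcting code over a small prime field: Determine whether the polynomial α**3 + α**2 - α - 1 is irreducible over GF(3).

Write h(α) = α**3 + α**2 - α - 1.
Check for roots in GF(3): h(0) = 2; h(1) = 0 → root; h(2) = 0 → root.
h(1) = 0, so (α − 1) divides h(α); h is reducible.

No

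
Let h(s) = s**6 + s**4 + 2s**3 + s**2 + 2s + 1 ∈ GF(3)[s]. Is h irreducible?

No

Check for roots in GF(3): h(0) = 1; h(1) = 2; h(2) = 0 → root.
h(2) = 0, so (s − 2) divides h(s); h is reducible.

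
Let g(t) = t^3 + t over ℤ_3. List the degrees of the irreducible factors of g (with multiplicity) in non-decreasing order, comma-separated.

Roots in ℤ_3: g(0) = 0 → root; g(1) = 2; g(2) = 1.
Linear factors from roots: (t).
Complete factorization: g(t) = (t)·(t^2 + 1).
Factor degrees with multiplicity: 1 + 2 = 3.

1, 2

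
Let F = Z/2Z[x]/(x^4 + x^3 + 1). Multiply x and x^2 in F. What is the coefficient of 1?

Multiply in Z/2Z[x]: (x)·(x^2) = x^3.
Reduced: x^3.

0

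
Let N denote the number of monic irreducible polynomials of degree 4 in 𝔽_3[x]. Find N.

The number of monic irreducibles of degree 4 over GF(3) is (1/4)·Σ_{d∣4} μ(4/d) 3^d.
Divisors of 4: 1, 2, 4; μ(4/d) for each: 0, -1, 1.
Σ = − 3^2 + 3^4 = 72.
N = 72/4 = 18.

18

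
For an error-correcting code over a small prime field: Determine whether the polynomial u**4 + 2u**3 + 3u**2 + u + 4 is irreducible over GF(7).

Write g(u) = u**4 + 2u**3 + 3u**2 + u + 4.
Check for roots in GF(7): g(0) = 4; g(1) = 4; g(2) = 1; g(3) = 1; g(4) = 6; g(5) = 0 → root; g(6) = 5.
g(5) = 0, so (u − 5) divides g(u); g is reducible.

No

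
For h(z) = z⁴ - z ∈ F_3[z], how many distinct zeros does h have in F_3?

2

Evaluate at each of the 3 elements of F_3:
h(0) = 0 → root; h(1) = 0 → root; h(2) = 2.
Roots: {0, 1}.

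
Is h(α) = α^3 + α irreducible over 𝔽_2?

No

Check for roots in 𝔽_2: h(0) = 0 → root; h(1) = 0 → root.
h(0) = 0, so (α) divides h(α); h is reducible.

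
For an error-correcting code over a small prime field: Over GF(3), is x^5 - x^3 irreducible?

No

Write h(x) = x^5 - x^3.
Check for roots in GF(3): h(0) = 0 → root; h(1) = 0 → root; h(2) = 0 → root.
h(0) = 0, so (x) divides h(x); h is reducible.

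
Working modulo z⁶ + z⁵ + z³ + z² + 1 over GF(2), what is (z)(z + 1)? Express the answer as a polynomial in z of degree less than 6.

z^2 + z

Multiply in GF(2)[z]: (z)·(z + 1) = z² + z.
Reduced: z² + z.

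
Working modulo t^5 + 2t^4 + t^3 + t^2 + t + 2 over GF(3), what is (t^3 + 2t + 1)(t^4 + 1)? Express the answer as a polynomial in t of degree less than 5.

t^4 + t^2 + t

Multiply in GF(3)[t]: (t^3 + 2t + 1)·(t^4 + 1) = t^7 + 2t^5 + t^4 + t^3 + 2t + 1.
Reduce using t^5 ≡ t^4 + 2t^3 + 2t^2 + 2t + 1 (mod t^5 + 2t^4 + t^3 + t^2 + t + 2).
Reduced: t^4 + t^2 + t.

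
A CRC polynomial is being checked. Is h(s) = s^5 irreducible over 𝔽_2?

Check for roots in 𝔽_2: h(0) = 0 → root; h(1) = 1.
h(0) = 0, so (s) divides h(s); h is reducible.

No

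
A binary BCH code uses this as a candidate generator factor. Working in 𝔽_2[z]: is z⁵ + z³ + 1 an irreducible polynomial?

Yes

Write f(z) = z⁵ + z³ + 1.
Check for roots in 𝔽_2: f(0) = 1; f(1) = 1.
No roots, so no linear factors.
Monic irreducibles of degree 2 over GF(2): z² + z + 1.
None of them divide f (all give nonzero remainder).
No irreducible factor of degree ≤ 2 exists, so f is irreducible over GF(2).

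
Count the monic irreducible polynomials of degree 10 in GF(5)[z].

By the necklace-counting formula, N_5(10) = (1/10) Σ_{d|10} μ(10/d)·5^d.
Divisors of 10: 1, 2, 5, 10; μ(10/d) for each: 1, -1, -1, 1.
Σ = 5^1 − 5^2 − 5^5 + 5^10 = 9762480.
N = 9762480/10 = 976248.

976248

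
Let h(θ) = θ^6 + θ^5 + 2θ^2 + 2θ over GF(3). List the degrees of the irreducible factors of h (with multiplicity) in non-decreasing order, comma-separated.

Roots in GF(3): h(0) = 0 → root; h(1) = 0 → root; h(2) = 0 → root.
Linear factors from roots: (θ), (θ + 2), (θ + 1).
Complete factorization: h(θ) = (θ)·(θ + 2)·(θ + 1)^2·(θ^2 + 1).
Factor degrees with multiplicity: 1 + 1 + 1 + 1 + 2 = 6.

1, 1, 1, 1, 2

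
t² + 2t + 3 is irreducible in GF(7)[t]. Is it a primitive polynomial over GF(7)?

Write f(t) = t² + 2t + 3.
|GF(7^2)^×| = 7^2 − 1 = 48. Prime factorization: 48 = 2^4·3.
f is primitive ⇔ t has order 48 in GF(7)[t]/(f), i.e. t^(48/q) ≠ 1 for each prime q | 48.
t^(24) mod f = 6.
t^(16) mod f = 2.
None equal 1, so t has full order 48; f is primitive.

Yes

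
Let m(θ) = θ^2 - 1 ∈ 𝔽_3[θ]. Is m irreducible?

Check for roots in 𝔽_3: m(0) = 2; m(1) = 0 → root; m(2) = 0 → root.
m(1) = 0, so (θ − 1) divides m(θ); m is reducible.

No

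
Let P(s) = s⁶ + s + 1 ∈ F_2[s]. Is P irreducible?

Yes

Check for roots in F_2: P(0) = 1; P(1) = 1.
No roots, so no linear factors.
Monic irreducibles of degree 2 over GF(2): s² + s + 1.
None of them divide P (all give nonzero remainder).
Monic irreducibles of degree 3 over GF(2): s³ + s + 1, s³ + s² + 1.
None of them divide P (all give nonzero remainder).
No irreducible factor of degree ≤ 3 exists, so P is irreducible over GF(2).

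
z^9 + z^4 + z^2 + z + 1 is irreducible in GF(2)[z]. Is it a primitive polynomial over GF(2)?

Write f(z) = z^9 + z^4 + z^2 + z + 1.
|GF(2^9)^×| = 2^9 − 1 = 511. Prime factorization: 511 = 7·73.
f is primitive ⇔ z has order 511 in GF(2)[z]/(f), i.e. z^(511/q) ≠ 1 for each prime q | 511.
z^(73) mod f = 1
z^(7) mod f = z^7.
Since z^(73) = 1, the order of z divides 73 < 511; not primitive.

No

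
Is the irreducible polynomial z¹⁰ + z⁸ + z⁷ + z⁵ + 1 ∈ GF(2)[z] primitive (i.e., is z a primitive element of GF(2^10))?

Yes

Write f(z) = z¹⁰ + z⁸ + z⁷ + z⁵ + 1.
|GF(2^10)^×| = 2^10 − 1 = 1023. Prime factorization: 1023 = 3·11·31.
f is primitive ⇔ z has order 1023 in GF(2)[z]/(f), i.e. z^(1023/q) ≠ 1 for each prime q | 1023.
z^(341) mod f = z⁷ + z⁶ + z⁵ + z² + z + 1.
z^(93) mod f = z⁹ + z⁶ + z⁴ + z³.
z^(33) mod f = z⁸ + z⁷ + z⁴ + z + 1.
None equal 1, so z has full order 1023; f is primitive.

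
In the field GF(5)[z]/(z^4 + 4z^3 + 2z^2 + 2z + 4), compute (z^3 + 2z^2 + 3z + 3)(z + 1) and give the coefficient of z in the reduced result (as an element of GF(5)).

Multiply in GF(5)[z]: (z^3 + 2z^2 + 3z + 3)·(z + 1) = z^4 + 3z^3 + z + 3.
Reduce using z^4 ≡ z^3 + 3z^2 + 3z + 1 (mod z^4 + 4z^3 + 2z^2 + 2z + 4).
Reduced: 4z^3 + 3z^2 + 4z + 4.

4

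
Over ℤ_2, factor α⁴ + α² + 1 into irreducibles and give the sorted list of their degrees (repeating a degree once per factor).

2, 2

Write h(α) = α⁴ + α² + 1.
Roots in ℤ_2: h(0) = 1; h(1) = 1.
Complete factorization: h(α) = (α² + α + 1)^2.
Factor degrees with multiplicity: 2 + 2 = 4.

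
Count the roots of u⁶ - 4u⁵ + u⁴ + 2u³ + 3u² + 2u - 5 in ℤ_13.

Write h(u) = u⁶ - 4u⁵ + u⁴ + 2u³ + 3u² + 2u - 5.
Evaluate at each of the 13 elements of ℤ_13:
h(0) = 8; h(1) = 0 → root; h(2) = 5; h(3) = 11; h(4) = 6; h(5) = 11; h(6) = 1; h(7) = 0 → root; h(8) = 12; h(9) = 9; h(10) = 2; h(11) = 0 → root; h(12) = 0 → root.
Roots: {1, 7, 11, 12}.

4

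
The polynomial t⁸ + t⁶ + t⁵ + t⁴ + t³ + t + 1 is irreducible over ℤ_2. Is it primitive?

Write f(t) = t⁸ + t⁶ + t⁵ + t⁴ + t³ + t + 1.
|GF(2^8)^×| = 2^8 − 1 = 255. Prime factorization: 255 = 3·5·17.
f is primitive ⇔ t has order 255 in GF(2)[t]/(f), i.e. t^(255/q) ≠ 1 for each prime q | 255.
t^(85) mod f = 1
t^(51) mod f = t⁶ + t⁵ + t⁴ + t³.
t^(15) mod f = t⁷ + t⁵ + t⁴ + t³ + t².
Since t^(85) = 1, the order of t divides 85 < 255; not primitive.

No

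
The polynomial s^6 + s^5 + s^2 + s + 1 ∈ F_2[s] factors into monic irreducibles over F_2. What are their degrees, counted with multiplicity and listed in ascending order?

6

Write g(s) = s^6 + s^5 + s^2 + s + 1.
Roots in F_2: g(0) = 1; g(1) = 1.
Complete factorization: g(s) = (s^6 + s^5 + s^2 + s + 1).
Factor degrees with multiplicity: 6 = 6.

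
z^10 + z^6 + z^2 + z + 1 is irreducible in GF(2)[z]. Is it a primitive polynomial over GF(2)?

No

Write f(z) = z^10 + z^6 + z^2 + z + 1.
|GF(2^10)^×| = 2^10 − 1 = 1023. Prime factorization: 1023 = 3·11·31.
f is primitive ⇔ z has order 1023 in GF(2)[z]/(f), i.e. z^(1023/q) ≠ 1 for each prime q | 1023.
z^(341) mod f = 1
z^(93) mod f = z^9 + z^8 + z^7 + z^4 + z^3 + z^2.
z^(33) mod f = z^7 + z^6 + z^5 + z^4 + z^2 + z.
Since z^(341) = 1, the order of z divides 341 < 1023; not primitive.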